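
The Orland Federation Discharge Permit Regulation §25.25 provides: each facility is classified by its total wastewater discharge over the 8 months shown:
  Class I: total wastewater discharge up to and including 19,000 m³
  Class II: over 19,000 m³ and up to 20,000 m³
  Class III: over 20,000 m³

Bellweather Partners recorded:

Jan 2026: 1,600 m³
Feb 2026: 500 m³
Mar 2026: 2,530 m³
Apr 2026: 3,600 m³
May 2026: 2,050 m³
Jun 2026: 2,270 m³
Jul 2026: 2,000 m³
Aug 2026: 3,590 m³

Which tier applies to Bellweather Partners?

Class I

Total wastewater discharge: 1,600 m³ + 500 m³ + 2,530 m³ + 3,600 m³ + 2,050 m³ + 2,270 m³ + 2,000 m³ + 3,590 m³ = 18,140 m³.
18,140 m³ ≤ 19,000 m³, so Class I applies.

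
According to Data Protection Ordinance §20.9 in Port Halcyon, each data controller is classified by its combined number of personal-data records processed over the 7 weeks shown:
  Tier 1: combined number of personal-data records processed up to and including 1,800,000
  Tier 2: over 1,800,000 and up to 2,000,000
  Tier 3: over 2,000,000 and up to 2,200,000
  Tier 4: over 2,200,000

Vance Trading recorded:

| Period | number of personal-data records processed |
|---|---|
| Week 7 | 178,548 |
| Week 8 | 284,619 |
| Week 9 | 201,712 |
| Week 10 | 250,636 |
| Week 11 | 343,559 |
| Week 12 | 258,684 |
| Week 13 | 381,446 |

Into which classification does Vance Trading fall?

Tier 2

Combined number of personal-data records processed: 178,548 + 284,619 + 201,712 + 250,636 + 343,559 + 258,684 + 381,446 = 1,899,204.
1,800,000 < 1,899,204 ≤ 2,000,000, so Tier 2 applies.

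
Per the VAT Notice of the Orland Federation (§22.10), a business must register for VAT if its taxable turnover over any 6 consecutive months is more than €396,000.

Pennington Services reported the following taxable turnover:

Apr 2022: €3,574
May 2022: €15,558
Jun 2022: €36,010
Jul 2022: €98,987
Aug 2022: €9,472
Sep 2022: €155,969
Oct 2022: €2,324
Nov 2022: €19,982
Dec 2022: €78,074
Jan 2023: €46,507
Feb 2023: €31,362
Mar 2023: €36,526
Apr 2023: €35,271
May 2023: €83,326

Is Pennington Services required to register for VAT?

No

Apr 2022–Sep 2022: €3,574 + €15,558 + €36,010 + €98,987 + €9,472 + €155,969 = €319,570 (under)
May 2022–Oct 2022: €15,558 + €36,010 + €98,987 + €9,472 + €155,969 + €2,324 = €318,320 (under)
Jun 2022–Nov 2022: €36,010 + €98,987 + €9,472 + €155,969 + €2,324 + €19,982 = €322,744 (under)
Jul 2022–Dec 2022: €98,987 + €9,472 + €155,969 + €2,324 + €19,982 + €78,074 = €364,808 (under)
Aug 2022–Jan 2023: €9,472 + €155,969 + €2,324 + €19,982 + €78,074 + €46,507 = €312,328 (under)
Sep 2022–Feb 2023: €155,969 + €2,324 + €19,982 + €78,074 + €46,507 + €31,362 = €334,218 (under)
Oct 2022–Mar 2023: €2,324 + €19,982 + €78,074 + €46,507 + €31,362 + €36,526 = €214,775 (under)
Nov 2022–Apr 2023: €19,982 + €78,074 + €46,507 + €31,362 + €36,526 + €35,271 = €247,722 (under)
Dec 2022–May 2023: €78,074 + €46,507 + €31,362 + €36,526 + €35,271 + €83,326 = €311,066 (under)
No window exceeds €396,000.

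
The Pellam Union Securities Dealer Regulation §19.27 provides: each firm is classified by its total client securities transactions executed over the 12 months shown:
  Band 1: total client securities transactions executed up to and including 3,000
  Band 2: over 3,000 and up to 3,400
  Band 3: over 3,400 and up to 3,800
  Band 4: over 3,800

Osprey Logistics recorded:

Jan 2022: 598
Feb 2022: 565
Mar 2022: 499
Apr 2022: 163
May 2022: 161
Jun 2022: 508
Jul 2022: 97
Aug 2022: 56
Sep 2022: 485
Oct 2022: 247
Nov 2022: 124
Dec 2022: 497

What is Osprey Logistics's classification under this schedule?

Total client securities transactions executed: 598 + 565 + 499 + 163 + 161 + 508 + 97 + 56 + 485 + 247 + 124 + 497 = 4,000.
4,000 > 3,800, so Band 4 applies.

Band 4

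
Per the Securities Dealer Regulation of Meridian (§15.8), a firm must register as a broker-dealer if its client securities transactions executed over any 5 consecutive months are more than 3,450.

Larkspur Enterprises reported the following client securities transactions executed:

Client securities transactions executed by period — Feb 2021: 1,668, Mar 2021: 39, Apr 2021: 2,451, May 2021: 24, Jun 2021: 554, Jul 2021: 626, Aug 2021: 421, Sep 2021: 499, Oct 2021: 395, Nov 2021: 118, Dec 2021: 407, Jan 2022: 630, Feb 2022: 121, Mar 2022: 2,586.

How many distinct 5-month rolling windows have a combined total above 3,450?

4

Feb 2021–Jun 2021: 1,668 + 39 + 2,451 + 24 + 554 = 4,736 (over)
Mar 2021–Jul 2021: 39 + 2,451 + 24 + 554 + 626 = 3,694 (over)
Apr 2021–Aug 2021: 2,451 + 24 + 554 + 626 + 421 = 4,076 (over)
May 2021–Sep 2021: 24 + 554 + 626 + 421 + 499 = 2,124 (under)
Jun 2021–Oct 2021: 554 + 626 + 421 + 499 + 395 = 2,495 (under)
Jul 2021–Nov 2021: 626 + 421 + 499 + 395 + 118 = 2,059 (under)
Aug 2021–Dec 2021: 421 + 499 + 395 + 118 + 407 = 1,840 (under)
Sep 2021–Jan 2022: 499 + 395 + 118 + 407 + 630 = 2,049 (under)
Oct 2021–Feb 2022: 395 + 118 + 407 + 630 + 121 = 1,671 (under)
Nov 2021–Mar 2022: 118 + 407 + 630 + 121 + 2,586 = 3,862 (over)
4 windows exceed the threshold.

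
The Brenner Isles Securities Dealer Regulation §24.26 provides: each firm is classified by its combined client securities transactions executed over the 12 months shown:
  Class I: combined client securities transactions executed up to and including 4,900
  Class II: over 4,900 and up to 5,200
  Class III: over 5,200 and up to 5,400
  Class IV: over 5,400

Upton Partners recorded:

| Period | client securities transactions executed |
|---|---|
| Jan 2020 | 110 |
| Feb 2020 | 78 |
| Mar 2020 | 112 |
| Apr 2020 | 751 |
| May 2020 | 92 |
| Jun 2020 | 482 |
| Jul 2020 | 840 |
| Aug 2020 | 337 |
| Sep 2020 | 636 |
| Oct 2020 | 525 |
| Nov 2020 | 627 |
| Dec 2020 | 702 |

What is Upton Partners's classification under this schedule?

Class III

Combined client securities transactions executed: 110 + 78 + 112 + 751 + 92 + 482 + 840 + 337 + 636 + 525 + 627 + 702 = 5,292.
5,200 < 5,292 ≤ 5,400, so Class III applies.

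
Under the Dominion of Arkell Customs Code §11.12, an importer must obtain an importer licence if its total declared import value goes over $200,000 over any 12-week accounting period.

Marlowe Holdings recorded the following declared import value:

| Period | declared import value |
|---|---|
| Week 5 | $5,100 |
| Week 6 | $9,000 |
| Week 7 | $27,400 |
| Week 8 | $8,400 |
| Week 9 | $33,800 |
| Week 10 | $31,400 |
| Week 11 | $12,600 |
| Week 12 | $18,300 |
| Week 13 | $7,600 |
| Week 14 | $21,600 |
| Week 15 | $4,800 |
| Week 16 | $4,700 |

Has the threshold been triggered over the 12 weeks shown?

Total declared import value: $5,100 + $9,000 + $27,400 + $8,400 + $33,800 + $31,400 + $12,600 + $18,300 + $7,600 + $21,600 + $4,800 + $4,700 = $184,700.
$184,700 ≤ $200,000, so the threshold is not exceeded.

No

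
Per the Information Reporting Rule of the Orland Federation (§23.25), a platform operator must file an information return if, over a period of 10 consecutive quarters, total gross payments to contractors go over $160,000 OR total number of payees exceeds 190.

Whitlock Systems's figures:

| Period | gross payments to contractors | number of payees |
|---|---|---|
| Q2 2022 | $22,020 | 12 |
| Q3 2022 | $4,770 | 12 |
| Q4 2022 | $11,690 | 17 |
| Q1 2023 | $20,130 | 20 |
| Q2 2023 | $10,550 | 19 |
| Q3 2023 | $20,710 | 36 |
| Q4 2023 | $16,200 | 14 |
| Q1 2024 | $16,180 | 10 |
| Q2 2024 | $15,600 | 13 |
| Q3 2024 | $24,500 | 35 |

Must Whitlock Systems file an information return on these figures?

Total gross payments to contractors: $22,020 + $4,770 + $11,690 + $20,130 + $10,550 + $20,710 + $16,200 + $16,180 + $15,600 + $24,500 = $162,350 (> $160,000).
Total number of payees: 12 + 12 + 17 + 20 + 19 + 36 + 14 + 10 + 13 + 35 = 188 (≤ 190).
The test is 'or': at least one threshold is exceeded.

Yes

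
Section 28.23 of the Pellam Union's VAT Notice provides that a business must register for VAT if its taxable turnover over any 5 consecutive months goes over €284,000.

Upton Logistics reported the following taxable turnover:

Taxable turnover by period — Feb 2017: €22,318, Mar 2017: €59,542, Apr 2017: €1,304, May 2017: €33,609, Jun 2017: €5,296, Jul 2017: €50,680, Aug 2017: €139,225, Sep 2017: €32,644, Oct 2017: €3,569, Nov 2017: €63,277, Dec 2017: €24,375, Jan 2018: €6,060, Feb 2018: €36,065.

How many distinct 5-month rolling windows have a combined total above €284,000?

1

Feb 2017–Jun 2017: €22,318 + €59,542 + €1,304 + €33,609 + €5,296 = €122,069 (under)
Mar 2017–Jul 2017: €59,542 + €1,304 + €33,609 + €5,296 + €50,680 = €150,431 (under)
Apr 2017–Aug 2017: €1,304 + €33,609 + €5,296 + €50,680 + €139,225 = €230,114 (under)
May 2017–Sep 2017: €33,609 + €5,296 + €50,680 + €139,225 + €32,644 = €261,454 (under)
Jun 2017–Oct 2017: €5,296 + €50,680 + €139,225 + €32,644 + €3,569 = €231,414 (under)
Jul 2017–Nov 2017: €50,680 + €139,225 + €32,644 + €3,569 + €63,277 = €289,395 (over)
Aug 2017–Dec 2017: €139,225 + €32,644 + €3,569 + €63,277 + €24,375 = €263,090 (under)
Sep 2017–Jan 2018: €32,644 + €3,569 + €63,277 + €24,375 + €6,060 = €129,925 (under)
Oct 2017–Feb 2018: €3,569 + €63,277 + €24,375 + €6,060 + €36,065 = €133,346 (under)
1 window exceeds the threshold.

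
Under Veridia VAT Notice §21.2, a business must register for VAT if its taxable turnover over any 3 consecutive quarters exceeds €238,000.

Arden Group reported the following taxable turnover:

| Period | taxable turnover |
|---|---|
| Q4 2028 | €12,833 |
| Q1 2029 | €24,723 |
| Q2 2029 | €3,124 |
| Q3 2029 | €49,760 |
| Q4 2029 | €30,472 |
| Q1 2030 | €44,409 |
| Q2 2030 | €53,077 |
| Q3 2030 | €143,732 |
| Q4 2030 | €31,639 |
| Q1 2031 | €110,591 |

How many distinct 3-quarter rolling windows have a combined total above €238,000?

Q4 2028–Q2 2029: €12,833 + €24,723 + €3,124 = €40,680 (under)
Q1 2029–Q3 2029: €24,723 + €3,124 + €49,760 = €77,607 (under)
Q2 2029–Q4 2029: €3,124 + €49,760 + €30,472 = €83,356 (under)
Q3 2029–Q1 2030: €49,760 + €30,472 + €44,409 = €124,641 (under)
Q4 2029–Q2 2030: €30,472 + €44,409 + €53,077 = €127,958 (under)
Q1 2030–Q3 2030: €44,409 + €53,077 + €143,732 = €241,218 (over)
Q2 2030–Q4 2030: €53,077 + €143,732 + €31,639 = €228,448 (under)
Q3 2030–Q1 2031: €143,732 + €31,639 + €110,591 = €285,962 (over)
2 windows exceed the threshold.

2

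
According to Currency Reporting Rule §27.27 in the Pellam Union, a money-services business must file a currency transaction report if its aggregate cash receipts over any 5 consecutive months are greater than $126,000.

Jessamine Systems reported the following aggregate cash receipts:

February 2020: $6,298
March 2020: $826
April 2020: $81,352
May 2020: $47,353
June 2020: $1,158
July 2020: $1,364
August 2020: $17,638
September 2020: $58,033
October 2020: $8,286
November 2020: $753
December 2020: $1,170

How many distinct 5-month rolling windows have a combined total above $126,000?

February 2020–June 2020: $6,298 + $826 + $81,352 + $47,353 + $1,158 = $136,987 (over)
March 2020–July 2020: $826 + $81,352 + $47,353 + $1,158 + $1,364 = $132,053 (over)
April 2020–August 2020: $81,352 + $47,353 + $1,158 + $1,364 + $17,638 = $148,865 (over)
May 2020–September 2020: $47,353 + $1,158 + $1,364 + $17,638 + $58,033 = $125,546 (under)
June 2020–October 2020: $1,158 + $1,364 + $17,638 + $58,033 + $8,286 = $86,479 (under)
July 2020–November 2020: $1,364 + $17,638 + $58,033 + $8,286 + $753 = $86,074 (under)
August 2020–December 2020: $17,638 + $58,033 + $8,286 + $753 + $1,170 = $85,880 (under)
3 windows exceed the threshold.

3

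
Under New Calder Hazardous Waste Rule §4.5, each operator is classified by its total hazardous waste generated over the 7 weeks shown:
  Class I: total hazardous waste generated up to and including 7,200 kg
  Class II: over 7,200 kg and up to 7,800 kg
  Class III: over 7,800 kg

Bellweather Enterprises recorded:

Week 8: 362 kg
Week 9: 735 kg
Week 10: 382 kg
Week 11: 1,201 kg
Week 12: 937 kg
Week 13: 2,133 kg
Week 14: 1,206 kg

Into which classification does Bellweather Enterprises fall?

Class I

Total hazardous waste generated: 362 kg + 735 kg + 382 kg + 1,201 kg + 937 kg + 2,133 kg + 1,206 kg = 6,956 kg.
6,956 kg ≤ 7,200 kg, so Class I applies.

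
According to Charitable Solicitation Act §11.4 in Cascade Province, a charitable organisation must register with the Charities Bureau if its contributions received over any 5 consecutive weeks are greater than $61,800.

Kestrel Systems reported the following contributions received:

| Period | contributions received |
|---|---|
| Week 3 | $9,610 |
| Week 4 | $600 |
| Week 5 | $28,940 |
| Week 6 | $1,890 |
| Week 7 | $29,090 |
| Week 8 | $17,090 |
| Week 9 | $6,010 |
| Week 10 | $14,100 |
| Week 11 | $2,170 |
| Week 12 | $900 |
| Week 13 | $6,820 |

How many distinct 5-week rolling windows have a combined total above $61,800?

5

Week 3–Week 7: $9,610 + $600 + $28,940 + $1,890 + $29,090 = $70,130 (over)
Week 4–Week 8: $600 + $28,940 + $1,890 + $29,090 + $17,090 = $77,610 (over)
Week 5–Week 9: $28,940 + $1,890 + $29,090 + $17,090 + $6,010 = $83,020 (over)
Week 6–Week 10: $1,890 + $29,090 + $17,090 + $6,010 + $14,100 = $68,180 (over)
Week 7–Week 11: $29,090 + $17,090 + $6,010 + $14,100 + $2,170 = $68,460 (over)
Week 8–Week 12: $17,090 + $6,010 + $14,100 + $2,170 + $900 = $40,270 (under)
Week 9–Week 13: $6,010 + $14,100 + $2,170 + $900 + $6,820 = $30,000 (under)
5 windows exceed the threshold.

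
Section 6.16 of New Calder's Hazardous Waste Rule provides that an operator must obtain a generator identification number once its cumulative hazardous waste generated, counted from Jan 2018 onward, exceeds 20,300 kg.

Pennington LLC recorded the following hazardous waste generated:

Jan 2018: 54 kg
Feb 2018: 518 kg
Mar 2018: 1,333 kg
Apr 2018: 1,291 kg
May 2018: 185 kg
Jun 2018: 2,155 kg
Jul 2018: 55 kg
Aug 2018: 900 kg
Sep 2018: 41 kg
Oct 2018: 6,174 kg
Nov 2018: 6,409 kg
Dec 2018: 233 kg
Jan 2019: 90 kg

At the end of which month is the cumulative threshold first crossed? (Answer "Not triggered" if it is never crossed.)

Not triggered

Through Jan 2018: 54 kg
Through Feb 2018: 572 kg
Through Mar 2018: 1,905 kg
Through Apr 2018: 3,196 kg
Through May 2018: 3,381 kg
Through Jun 2018: 5,536 kg
Through Jul 2018: 5,591 kg
Through Aug 2018: 6,491 kg
Through Sep 2018: 6,532 kg
Through Oct 2018: 12,706 kg
Through Nov 2018: 19,115 kg
Through Dec 2018: 19,348 kg
Through Jan 2019: 19,438 kg
Final cumulative total 19,438 kg ≤ 20,300 kg; the threshold is never exceeded.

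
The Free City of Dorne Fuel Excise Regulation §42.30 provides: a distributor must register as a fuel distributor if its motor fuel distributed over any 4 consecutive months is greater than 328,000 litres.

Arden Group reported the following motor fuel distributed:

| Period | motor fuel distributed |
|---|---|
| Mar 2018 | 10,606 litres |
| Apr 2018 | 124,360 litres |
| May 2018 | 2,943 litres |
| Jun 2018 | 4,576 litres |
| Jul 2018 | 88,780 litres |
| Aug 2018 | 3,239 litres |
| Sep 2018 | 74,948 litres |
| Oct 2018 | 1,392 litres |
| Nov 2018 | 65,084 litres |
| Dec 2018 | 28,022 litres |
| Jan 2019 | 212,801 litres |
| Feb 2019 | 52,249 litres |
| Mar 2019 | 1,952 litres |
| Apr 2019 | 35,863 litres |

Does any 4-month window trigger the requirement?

Yes

Mar 2018–Jun 2018: 10,606 litres + 124,360 litres + 2,943 litres + 4,576 litres = 142,485 litres (under)
Apr 2018–Jul 2018: 124,360 litres + 2,943 litres + 4,576 litres + 88,780 litres = 220,659 litres (under)
May 2018–Aug 2018: 2,943 litres + 4,576 litres + 88,780 litres + 3,239 litres = 99,538 litres (under)
Jun 2018–Sep 2018: 4,576 litres + 88,780 litres + 3,239 litres + 74,948 litres = 171,543 litres (under)
Jul 2018–Oct 2018: 88,780 litres + 3,239 litres + 74,948 litres + 1,392 litres = 168,359 litres (under)
Aug 2018–Nov 2018: 3,239 litres + 74,948 litres + 1,392 litres + 65,084 litres = 144,663 litres (under)
Sep 2018–Dec 2018: 74,948 litres + 1,392 litres + 65,084 litres + 28,022 litres = 169,446 litres (under)
Oct 2018–Jan 2019: 1,392 litres + 65,084 litres + 28,022 litres + 212,801 litres = 307,299 litres (under)
Nov 2018–Feb 2019: 65,084 litres + 28,022 litres + 212,801 litres + 52,249 litres = 358,156 litres (over)
Dec 2018–Mar 2019: 28,022 litres + 212,801 litres + 52,249 litres + 1,952 litres = 295,024 litres (under)
Jan 2019–Apr 2019: 212,801 litres + 52,249 litres + 1,952 litres + 35,863 litres = 302,865 litres (under)
At least one window exceeds 328,000 litres.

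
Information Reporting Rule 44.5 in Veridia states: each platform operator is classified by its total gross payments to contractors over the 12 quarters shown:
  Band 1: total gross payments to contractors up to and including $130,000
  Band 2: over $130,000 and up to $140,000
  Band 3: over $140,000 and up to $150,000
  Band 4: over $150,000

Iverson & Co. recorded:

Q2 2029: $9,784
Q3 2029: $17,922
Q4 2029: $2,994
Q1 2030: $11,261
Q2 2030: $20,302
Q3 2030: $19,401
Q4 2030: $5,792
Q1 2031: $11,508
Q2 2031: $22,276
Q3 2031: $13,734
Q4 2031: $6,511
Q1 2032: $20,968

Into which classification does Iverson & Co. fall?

Band 4

Total gross payments to contractors: $9,784 + $17,922 + $2,994 + $11,261 + $20,302 + $19,401 + $5,792 + $11,508 + $22,276 + $13,734 + $6,511 + $20,968 = $162,453.
$162,453 > $150,000, so Band 4 applies.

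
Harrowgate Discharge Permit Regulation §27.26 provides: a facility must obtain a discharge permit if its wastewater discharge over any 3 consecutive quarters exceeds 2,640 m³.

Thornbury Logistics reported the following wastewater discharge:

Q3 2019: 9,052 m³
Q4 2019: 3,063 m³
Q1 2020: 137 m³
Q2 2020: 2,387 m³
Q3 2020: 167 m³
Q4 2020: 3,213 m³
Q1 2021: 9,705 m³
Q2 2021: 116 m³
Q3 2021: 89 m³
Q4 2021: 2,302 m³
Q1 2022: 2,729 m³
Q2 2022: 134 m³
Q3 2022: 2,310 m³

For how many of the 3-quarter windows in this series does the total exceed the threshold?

10

Q3 2019–Q1 2020: 9,052 m³ + 3,063 m³ + 137 m³ = 12,252 m³ (over)
Q4 2019–Q2 2020: 3,063 m³ + 137 m³ + 2,387 m³ = 5,587 m³ (over)
Q1 2020–Q3 2020: 137 m³ + 2,387 m³ + 167 m³ = 2,691 m³ (over)
Q2 2020–Q4 2020: 2,387 m³ + 167 m³ + 3,213 m³ = 5,767 m³ (over)
Q3 2020–Q1 2021: 167 m³ + 3,213 m³ + 9,705 m³ = 13,085 m³ (over)
Q4 2020–Q2 2021: 3,213 m³ + 9,705 m³ + 116 m³ = 13,034 m³ (over)
Q1 2021–Q3 2021: 9,705 m³ + 116 m³ + 89 m³ = 9,910 m³ (over)
Q2 2021–Q4 2021: 116 m³ + 89 m³ + 2,302 m³ = 2,507 m³ (under)
Q3 2021–Q1 2022: 89 m³ + 2,302 m³ + 2,729 m³ = 5,120 m³ (over)
Q4 2021–Q2 2022: 2,302 m³ + 2,729 m³ + 134 m³ = 5,165 m³ (over)
Q1 2022–Q3 2022: 2,729 m³ + 134 m³ + 2,310 m³ = 5,173 m³ (over)
10 windows exceed the threshold.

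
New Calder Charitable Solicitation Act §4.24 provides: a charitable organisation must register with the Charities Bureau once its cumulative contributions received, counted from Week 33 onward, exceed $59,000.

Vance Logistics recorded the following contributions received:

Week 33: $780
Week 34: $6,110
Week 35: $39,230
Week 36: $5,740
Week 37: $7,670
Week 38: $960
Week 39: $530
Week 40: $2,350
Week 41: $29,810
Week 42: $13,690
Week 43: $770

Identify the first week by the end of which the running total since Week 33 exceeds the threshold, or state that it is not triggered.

Through Week 33: $780
Through Week 34: $6,890
Through Week 35: $46,120
Through Week 36: $51,860
Through Week 37: $59,530 ← exceeds threshold

Week 37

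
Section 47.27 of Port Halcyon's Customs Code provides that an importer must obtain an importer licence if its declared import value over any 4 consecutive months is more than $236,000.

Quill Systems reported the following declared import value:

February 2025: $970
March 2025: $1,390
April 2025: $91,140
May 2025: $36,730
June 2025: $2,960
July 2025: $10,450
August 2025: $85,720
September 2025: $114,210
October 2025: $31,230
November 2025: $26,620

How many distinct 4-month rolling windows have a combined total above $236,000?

February 2025–May 2025: $970 + $1,390 + $91,140 + $36,730 = $130,230 (under)
March 2025–June 2025: $1,390 + $91,140 + $36,730 + $2,960 = $132,220 (under)
April 2025–July 2025: $91,140 + $36,730 + $2,960 + $10,450 = $141,280 (under)
May 2025–August 2025: $36,730 + $2,960 + $10,450 + $85,720 = $135,860 (under)
June 2025–September 2025: $2,960 + $10,450 + $85,720 + $114,210 = $213,340 (under)
July 2025–October 2025: $10,450 + $85,720 + $114,210 + $31,230 = $241,610 (over)
August 2025–November 2025: $85,720 + $114,210 + $31,230 + $26,620 = $257,780 (over)
2 windows exceed the threshold.

2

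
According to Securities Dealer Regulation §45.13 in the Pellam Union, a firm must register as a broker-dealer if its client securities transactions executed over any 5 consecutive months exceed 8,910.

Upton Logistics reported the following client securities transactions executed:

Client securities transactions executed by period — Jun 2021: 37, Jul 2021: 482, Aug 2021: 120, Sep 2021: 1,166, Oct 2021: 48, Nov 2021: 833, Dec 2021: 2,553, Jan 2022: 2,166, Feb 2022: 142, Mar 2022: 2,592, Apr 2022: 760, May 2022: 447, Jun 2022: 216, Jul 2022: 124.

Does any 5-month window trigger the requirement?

Jun 2021–Oct 2021: 37 + 482 + 120 + 1,166 + 48 = 1,853 (under)
Jul 2021–Nov 2021: 482 + 120 + 1,166 + 48 + 833 = 2,649 (under)
Aug 2021–Dec 2021: 120 + 1,166 + 48 + 833 + 2,553 = 4,720 (under)
Sep 2021–Jan 2022: 1,166 + 48 + 833 + 2,553 + 2,166 = 6,766 (under)
Oct 2021–Feb 2022: 48 + 833 + 2,553 + 2,166 + 142 = 5,742 (under)
Nov 2021–Mar 2022: 833 + 2,553 + 2,166 + 142 + 2,592 = 8,286 (under)
Dec 2021–Apr 2022: 2,553 + 2,166 + 142 + 2,592 + 760 = 8,213 (under)
Jan 2022–May 2022: 2,166 + 142 + 2,592 + 760 + 447 = 6,107 (under)
Feb 2022–Jun 2022: 142 + 2,592 + 760 + 447 + 216 = 4,157 (under)
Mar 2022–Jul 2022: 2,592 + 760 + 447 + 216 + 124 = 4,139 (under)
No window exceeds 8,910.

No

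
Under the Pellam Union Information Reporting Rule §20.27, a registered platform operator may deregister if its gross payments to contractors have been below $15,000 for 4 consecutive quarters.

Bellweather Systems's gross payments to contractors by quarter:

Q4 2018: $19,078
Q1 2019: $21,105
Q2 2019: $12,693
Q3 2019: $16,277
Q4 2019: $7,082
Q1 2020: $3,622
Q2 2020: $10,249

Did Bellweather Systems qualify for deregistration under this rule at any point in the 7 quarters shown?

Quarters below $15,000: Q2 2019, Q4 2019, Q1 2020, Q2 2020.
Longest run of consecutive quarters below the threshold: 3.
3 < 4, so Bellweather Systems never became eligible.

No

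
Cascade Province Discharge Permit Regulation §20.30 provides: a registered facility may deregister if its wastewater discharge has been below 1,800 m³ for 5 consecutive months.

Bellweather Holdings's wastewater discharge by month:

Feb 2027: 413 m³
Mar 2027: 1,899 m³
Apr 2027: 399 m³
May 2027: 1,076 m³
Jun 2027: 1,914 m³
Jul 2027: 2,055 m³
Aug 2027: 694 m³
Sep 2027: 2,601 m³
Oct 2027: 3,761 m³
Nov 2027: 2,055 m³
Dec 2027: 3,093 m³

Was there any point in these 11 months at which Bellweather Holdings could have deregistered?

Months below 1,800 m³: Feb 2027, Apr 2027, May 2027, Aug 2027.
Longest run of consecutive months below the threshold: 2.
2 < 5, so Bellweather Holdings never became eligible.

No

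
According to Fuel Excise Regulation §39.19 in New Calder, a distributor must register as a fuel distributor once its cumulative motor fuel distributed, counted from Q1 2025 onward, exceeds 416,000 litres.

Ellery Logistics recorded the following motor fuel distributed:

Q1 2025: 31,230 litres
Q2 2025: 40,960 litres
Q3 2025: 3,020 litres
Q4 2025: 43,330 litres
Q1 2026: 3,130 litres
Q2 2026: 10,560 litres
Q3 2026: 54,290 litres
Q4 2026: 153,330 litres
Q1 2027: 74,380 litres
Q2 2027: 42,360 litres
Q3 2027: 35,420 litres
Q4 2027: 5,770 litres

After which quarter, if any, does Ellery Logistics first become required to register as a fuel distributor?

Through Q1 2025: 31,230 litres
Through Q2 2025: 72,190 litres
Through Q3 2025: 75,210 litres
Through Q4 2025: 118,540 litres
Through Q1 2026: 121,670 litres
Through Q2 2026: 132,230 litres
Through Q3 2026: 186,520 litres
Through Q4 2026: 339,850 litres
Through Q1 2027: 414,230 litres
Through Q2 2027: 456,590 litres ← exceeds threshold

Q2 2027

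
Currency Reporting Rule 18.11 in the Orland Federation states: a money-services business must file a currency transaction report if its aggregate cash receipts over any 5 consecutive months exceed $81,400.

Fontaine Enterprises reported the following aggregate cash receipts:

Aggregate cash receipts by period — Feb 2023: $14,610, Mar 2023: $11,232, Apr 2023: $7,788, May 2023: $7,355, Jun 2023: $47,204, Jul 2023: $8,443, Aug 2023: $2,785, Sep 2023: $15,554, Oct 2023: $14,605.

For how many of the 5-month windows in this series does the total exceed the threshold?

3

Feb 2023–Jun 2023: $14,610 + $11,232 + $7,788 + $7,355 + $47,204 = $88,189 (over)
Mar 2023–Jul 2023: $11,232 + $7,788 + $7,355 + $47,204 + $8,443 = $82,022 (over)
Apr 2023–Aug 2023: $7,788 + $7,355 + $47,204 + $8,443 + $2,785 = $73,575 (under)
May 2023–Sep 2023: $7,355 + $47,204 + $8,443 + $2,785 + $15,554 = $81,341 (under)
Jun 2023–Oct 2023: $47,204 + $8,443 + $2,785 + $15,554 + $14,605 = $88,591 (over)
3 windows exceed the threshold.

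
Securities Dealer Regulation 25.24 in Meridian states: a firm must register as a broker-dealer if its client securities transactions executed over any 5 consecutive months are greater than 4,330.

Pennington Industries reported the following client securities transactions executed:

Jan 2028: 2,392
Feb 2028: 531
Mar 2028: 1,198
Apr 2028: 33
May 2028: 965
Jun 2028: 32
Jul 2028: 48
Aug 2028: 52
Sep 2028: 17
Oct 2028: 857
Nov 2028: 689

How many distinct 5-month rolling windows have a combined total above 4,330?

1

Jan 2028–May 2028: 2,392 + 531 + 1,198 + 33 + 965 = 5,119 (over)
Feb 2028–Jun 2028: 531 + 1,198 + 33 + 965 + 32 = 2,759 (under)
Mar 2028–Jul 2028: 1,198 + 33 + 965 + 32 + 48 = 2,276 (under)
Apr 2028–Aug 2028: 33 + 965 + 32 + 48 + 52 = 1,130 (under)
May 2028–Sep 2028: 965 + 32 + 48 + 52 + 17 = 1,114 (under)
Jun 2028–Oct 2028: 32 + 48 + 52 + 17 + 857 = 1,006 (under)
Jul 2028–Nov 2028: 48 + 52 + 17 + 857 + 689 = 1,663 (under)
1 window exceeds the threshold.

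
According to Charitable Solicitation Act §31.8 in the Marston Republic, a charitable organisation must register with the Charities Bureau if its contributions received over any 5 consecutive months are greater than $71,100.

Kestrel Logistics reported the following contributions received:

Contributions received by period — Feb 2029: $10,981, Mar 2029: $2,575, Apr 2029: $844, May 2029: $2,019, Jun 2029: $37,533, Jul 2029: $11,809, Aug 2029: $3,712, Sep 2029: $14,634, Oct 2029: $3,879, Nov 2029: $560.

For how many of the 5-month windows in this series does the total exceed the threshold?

1

Feb 2029–Jun 2029: $10,981 + $2,575 + $844 + $2,019 + $37,533 = $53,952 (under)
Mar 2029–Jul 2029: $2,575 + $844 + $2,019 + $37,533 + $11,809 = $54,780 (under)
Apr 2029–Aug 2029: $844 + $2,019 + $37,533 + $11,809 + $3,712 = $55,917 (under)
May 2029–Sep 2029: $2,019 + $37,533 + $11,809 + $3,712 + $14,634 = $69,707 (under)
Jun 2029–Oct 2029: $37,533 + $11,809 + $3,712 + $14,634 + $3,879 = $71,567 (over)
Jul 2029–Nov 2029: $11,809 + $3,712 + $14,634 + $3,879 + $560 = $34,594 (under)
1 window exceeds the threshold.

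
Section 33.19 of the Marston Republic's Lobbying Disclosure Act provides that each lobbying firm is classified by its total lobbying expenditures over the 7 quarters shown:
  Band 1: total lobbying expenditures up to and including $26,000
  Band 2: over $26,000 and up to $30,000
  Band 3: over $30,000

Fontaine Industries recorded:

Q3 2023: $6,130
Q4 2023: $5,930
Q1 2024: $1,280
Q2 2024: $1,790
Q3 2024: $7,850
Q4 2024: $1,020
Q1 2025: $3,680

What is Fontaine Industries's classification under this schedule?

Total lobbying expenditures: $6,130 + $5,930 + $1,280 + $1,790 + $7,850 + $1,020 + $3,680 = $27,680.
$26,000 < $27,680 ≤ $30,000, so Band 2 applies.

Band 2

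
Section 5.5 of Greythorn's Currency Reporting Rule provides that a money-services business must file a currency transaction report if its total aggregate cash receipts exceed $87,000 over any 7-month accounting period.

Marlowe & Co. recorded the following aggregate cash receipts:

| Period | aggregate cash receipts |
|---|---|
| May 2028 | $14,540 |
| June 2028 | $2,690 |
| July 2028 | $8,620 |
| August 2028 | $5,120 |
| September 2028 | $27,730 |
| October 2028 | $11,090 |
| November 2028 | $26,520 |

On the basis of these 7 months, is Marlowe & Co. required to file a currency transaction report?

Total aggregate cash receipts: $14,540 + $2,690 + $8,620 + $5,120 + $27,730 + $11,090 + $26,520 = $96,310.
$96,310 > $87,000, so the threshold is exceeded.

Yes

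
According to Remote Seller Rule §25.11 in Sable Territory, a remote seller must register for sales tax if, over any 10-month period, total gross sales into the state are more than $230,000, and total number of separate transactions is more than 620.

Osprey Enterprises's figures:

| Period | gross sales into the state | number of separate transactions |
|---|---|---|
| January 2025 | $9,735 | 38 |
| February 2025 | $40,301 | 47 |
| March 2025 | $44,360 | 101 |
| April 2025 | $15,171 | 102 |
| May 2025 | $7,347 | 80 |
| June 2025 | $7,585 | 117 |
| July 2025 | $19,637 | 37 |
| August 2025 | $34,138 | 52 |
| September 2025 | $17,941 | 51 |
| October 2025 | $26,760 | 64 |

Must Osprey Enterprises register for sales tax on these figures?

No

Total gross sales into the state: $9,735 + $40,301 + $44,360 + $15,171 + $7,347 + $7,585 + $19,637 + $34,138 + $17,941 + $26,760 = $222,975 (≤ $230,000).
Total number of separate transactions: 38 + 47 + 101 + 102 + 80 + 117 + 37 + 52 + 51 + 64 = 689 (> 620).
The test is 'and': the rule requires both, and at least one is not exceeded.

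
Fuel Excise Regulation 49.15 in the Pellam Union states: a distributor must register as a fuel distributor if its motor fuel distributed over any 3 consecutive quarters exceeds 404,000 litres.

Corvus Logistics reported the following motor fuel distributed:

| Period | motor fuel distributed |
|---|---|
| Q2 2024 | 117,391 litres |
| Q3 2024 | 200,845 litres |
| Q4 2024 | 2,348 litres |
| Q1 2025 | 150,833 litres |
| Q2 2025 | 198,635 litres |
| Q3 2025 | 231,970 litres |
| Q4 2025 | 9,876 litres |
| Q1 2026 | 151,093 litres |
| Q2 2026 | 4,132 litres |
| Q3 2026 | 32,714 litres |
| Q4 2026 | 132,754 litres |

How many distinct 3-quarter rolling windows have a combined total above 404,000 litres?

Q2 2024–Q4 2024: 117,391 litres + 200,845 litres + 2,348 litres = 320,584 litres (under)
Q3 2024–Q1 2025: 200,845 litres + 2,348 litres + 150,833 litres = 354,026 litres (under)
Q4 2024–Q2 2025: 2,348 litres + 150,833 litres + 198,635 litres = 351,816 litres (under)
Q1 2025–Q3 2025: 150,833 litres + 198,635 litres + 231,970 litres = 581,438 litres (over)
Q2 2025–Q4 2025: 198,635 litres + 231,970 litres + 9,876 litres = 440,481 litres (over)
Q3 2025–Q1 2026: 231,970 litres + 9,876 litres + 151,093 litres = 392,939 litres (under)
Q4 2025–Q2 2026: 9,876 litres + 151,093 litres + 4,132 litres = 165,101 litres (under)
Q1 2026–Q3 2026: 151,093 litres + 4,132 litres + 32,714 litres = 187,939 litres (under)
Q2 2026–Q4 2026: 4,132 litres + 32,714 litres + 132,754 litres = 169,600 litres (under)
2 windows exceed the threshold.

2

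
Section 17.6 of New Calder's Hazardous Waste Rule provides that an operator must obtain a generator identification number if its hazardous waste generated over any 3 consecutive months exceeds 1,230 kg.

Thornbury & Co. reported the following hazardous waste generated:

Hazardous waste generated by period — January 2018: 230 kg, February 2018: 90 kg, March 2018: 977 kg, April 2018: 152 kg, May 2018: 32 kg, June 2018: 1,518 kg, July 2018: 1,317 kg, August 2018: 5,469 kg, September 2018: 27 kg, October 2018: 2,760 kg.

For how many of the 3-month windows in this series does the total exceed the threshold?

6

January 2018–March 2018: 230 kg + 90 kg + 977 kg = 1,297 kg (over)
February 2018–April 2018: 90 kg + 977 kg + 152 kg = 1,219 kg (under)
March 2018–May 2018: 977 kg + 152 kg + 32 kg = 1,161 kg (under)
April 2018–June 2018: 152 kg + 32 kg + 1,518 kg = 1,702 kg (over)
May 2018–July 2018: 32 kg + 1,518 kg + 1,317 kg = 2,867 kg (over)
June 2018–August 2018: 1,518 kg + 1,317 kg + 5,469 kg = 8,304 kg (over)
July 2018–September 2018: 1,317 kg + 5,469 kg + 27 kg = 6,813 kg (over)
August 2018–October 2018: 5,469 kg + 27 kg + 2,760 kg = 8,256 kg (over)
6 windows exceed the threshold.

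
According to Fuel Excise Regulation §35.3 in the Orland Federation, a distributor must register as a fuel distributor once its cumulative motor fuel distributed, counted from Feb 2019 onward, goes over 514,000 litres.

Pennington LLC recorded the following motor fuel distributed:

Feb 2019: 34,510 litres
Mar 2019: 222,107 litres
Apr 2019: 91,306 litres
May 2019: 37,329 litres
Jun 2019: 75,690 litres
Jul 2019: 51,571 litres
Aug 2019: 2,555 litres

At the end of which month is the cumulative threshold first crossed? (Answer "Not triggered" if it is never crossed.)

Through Feb 2019: 34,510 litres
Through Mar 2019: 256,617 litres
Through Apr 2019: 347,923 litres
Through May 2019: 385,252 litres
Through Jun 2019: 460,942 litres
Through Jul 2019: 512,513 litres
Through Aug 2019: 515,068 litres ← exceeds threshold

Aug 2019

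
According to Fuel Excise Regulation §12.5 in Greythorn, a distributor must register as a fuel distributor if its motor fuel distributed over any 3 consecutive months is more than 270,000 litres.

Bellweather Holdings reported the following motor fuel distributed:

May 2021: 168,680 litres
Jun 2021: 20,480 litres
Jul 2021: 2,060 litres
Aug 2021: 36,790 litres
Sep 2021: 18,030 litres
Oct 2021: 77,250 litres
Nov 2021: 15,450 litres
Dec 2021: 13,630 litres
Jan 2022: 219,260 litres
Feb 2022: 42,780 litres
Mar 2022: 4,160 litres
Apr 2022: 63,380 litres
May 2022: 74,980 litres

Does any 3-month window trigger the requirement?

May 2021–Jul 2021: 168,680 litres + 20,480 litres + 2,060 litres = 191,220 litres (under)
Jun 2021–Aug 2021: 20,480 litres + 2,060 litres + 36,790 litres = 59,330 litres (under)
Jul 2021–Sep 2021: 2,060 litres + 36,790 litres + 18,030 litres = 56,880 litres (under)
Aug 2021–Oct 2021: 36,790 litres + 18,030 litres + 77,250 litres = 132,070 litres (under)
Sep 2021–Nov 2021: 18,030 litres + 77,250 litres + 15,450 litres = 110,730 litres (under)
Oct 2021–Dec 2021: 77,250 litres + 15,450 litres + 13,630 litres = 106,330 litres (under)
Nov 2021–Jan 2022: 15,450 litres + 13,630 litres + 219,260 litres = 248,340 litres (under)
Dec 2021–Feb 2022: 13,630 litres + 219,260 litres + 42,780 litres = 275,670 litres (over)
Jan 2022–Mar 2022: 219,260 litres + 42,780 litres + 4,160 litres = 266,200 litres (under)
Feb 2022–Apr 2022: 42,780 litres + 4,160 litres + 63,380 litres = 110,320 litres (under)
Mar 2022–May 2022: 4,160 litres + 63,380 litres + 74,980 litres = 142,520 litres (under)
At least one window exceeds 270,000 litres.

Yes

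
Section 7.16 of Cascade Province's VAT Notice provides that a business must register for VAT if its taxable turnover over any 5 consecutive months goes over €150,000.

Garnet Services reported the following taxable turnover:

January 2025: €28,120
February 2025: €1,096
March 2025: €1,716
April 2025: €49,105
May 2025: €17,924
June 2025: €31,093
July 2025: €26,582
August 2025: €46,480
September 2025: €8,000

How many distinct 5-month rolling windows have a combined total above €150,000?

1

January 2025–May 2025: €28,120 + €1,096 + €1,716 + €49,105 + €17,924 = €97,961 (under)
February 2025–June 2025: €1,096 + €1,716 + €49,105 + €17,924 + €31,093 = €100,934 (under)
March 2025–July 2025: €1,716 + €49,105 + €17,924 + €31,093 + €26,582 = €126,420 (under)
April 2025–August 2025: €49,105 + €17,924 + €31,093 + €26,582 + €46,480 = €171,184 (over)
May 2025–September 2025: €17,924 + €31,093 + €26,582 + €46,480 + €8,000 = €130,079 (under)
1 window exceeds the threshold.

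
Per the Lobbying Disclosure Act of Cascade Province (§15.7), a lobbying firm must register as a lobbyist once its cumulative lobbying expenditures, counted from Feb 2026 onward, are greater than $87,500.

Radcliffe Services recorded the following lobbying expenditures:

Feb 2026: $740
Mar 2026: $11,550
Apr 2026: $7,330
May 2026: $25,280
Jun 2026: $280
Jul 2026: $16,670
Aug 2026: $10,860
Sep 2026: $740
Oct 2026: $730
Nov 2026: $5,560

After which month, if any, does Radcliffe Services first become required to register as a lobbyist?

Not triggered

Through Feb 2026: $740
Through Mar 2026: $12,290
Through Apr 2026: $19,620
Through May 2026: $44,900
Through Jun 2026: $45,180
Through Jul 2026: $61,850
Through Aug 2026: $72,710
Through Sep 2026: $73,450
Through Oct 2026: $74,180
Through Nov 2026: $79,740
Final cumulative total $79,740 ≤ $87,500; the threshold is never exceeded.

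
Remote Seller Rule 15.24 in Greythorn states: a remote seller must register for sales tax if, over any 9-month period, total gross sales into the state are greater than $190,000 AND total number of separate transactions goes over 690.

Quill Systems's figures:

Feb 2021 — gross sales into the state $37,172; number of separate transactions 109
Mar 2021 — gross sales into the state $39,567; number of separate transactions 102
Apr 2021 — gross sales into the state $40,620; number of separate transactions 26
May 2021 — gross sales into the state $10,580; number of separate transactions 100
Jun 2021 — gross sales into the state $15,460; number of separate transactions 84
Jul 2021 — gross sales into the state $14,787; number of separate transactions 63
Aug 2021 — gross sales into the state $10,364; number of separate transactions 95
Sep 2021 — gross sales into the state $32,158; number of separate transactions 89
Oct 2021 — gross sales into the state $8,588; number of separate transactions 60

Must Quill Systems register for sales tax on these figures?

Yes

Total gross sales into the state: $37,172 + $39,567 + $40,620 + $10,580 + $15,460 + $14,787 + $10,364 + $32,158 + $8,588 = $209,296 (> $190,000).
Total number of separate transactions: 109 + 102 + 26 + 100 + 84 + 63 + 95 + 89 + 60 = 728 (> 690).
The test is 'and': both thresholds are exceeded.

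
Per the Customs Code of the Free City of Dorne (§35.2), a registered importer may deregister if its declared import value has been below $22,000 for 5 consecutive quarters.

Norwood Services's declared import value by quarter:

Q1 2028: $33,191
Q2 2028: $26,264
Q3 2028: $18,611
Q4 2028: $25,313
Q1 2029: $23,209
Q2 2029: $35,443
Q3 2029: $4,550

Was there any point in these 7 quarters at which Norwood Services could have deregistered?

Quarters below $22,000: Q3 2028, Q3 2029.
Longest run of consecutive quarters below the threshold: 1.
1 < 5, so Norwood Services never became eligible.

No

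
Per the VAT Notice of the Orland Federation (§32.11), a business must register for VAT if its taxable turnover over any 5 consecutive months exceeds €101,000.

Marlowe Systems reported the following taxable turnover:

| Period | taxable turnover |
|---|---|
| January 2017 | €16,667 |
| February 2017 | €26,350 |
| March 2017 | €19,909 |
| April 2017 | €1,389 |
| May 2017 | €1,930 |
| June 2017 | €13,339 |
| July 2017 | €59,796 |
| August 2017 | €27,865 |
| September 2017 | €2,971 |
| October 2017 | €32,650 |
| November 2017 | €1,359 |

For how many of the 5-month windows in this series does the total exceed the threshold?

January 2017–May 2017: €16,667 + €26,350 + €19,909 + €1,389 + €1,930 = €66,245 (under)
February 2017–June 2017: €26,350 + €19,909 + €1,389 + €1,930 + €13,339 = €62,917 (under)
March 2017–July 2017: €19,909 + €1,389 + €1,930 + €13,339 + €59,796 = €96,363 (under)
April 2017–August 2017: €1,389 + €1,930 + €13,339 + €59,796 + €27,865 = €104,319 (over)
May 2017–September 2017: €1,930 + €13,339 + €59,796 + €27,865 + €2,971 = €105,901 (over)
June 2017–October 2017: €13,339 + €59,796 + €27,865 + €2,971 + €32,650 = €136,621 (over)
July 2017–November 2017: €59,796 + €27,865 + €2,971 + €32,650 + €1,359 = €124,641 (over)
4 windows exceed the threshold.

4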